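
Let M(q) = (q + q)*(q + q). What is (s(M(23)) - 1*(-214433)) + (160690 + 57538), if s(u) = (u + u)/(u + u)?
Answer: 432662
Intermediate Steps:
M(q) = 4*q**2 (M(q) = (2*q)*(2*q) = 4*q**2)
s(u) = 1 (s(u) = (2*u)/((2*u)) = (2*u)*(1/(2*u)) = 1)
(s(M(23)) - 1*(-214433)) + (160690 + 57538) = (1 - 1*(-214433)) + (160690 + 57538) = (1 + 214433) + 218228 = 214434 + 218228 = 432662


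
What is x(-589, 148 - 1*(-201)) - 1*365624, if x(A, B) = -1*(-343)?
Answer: -365281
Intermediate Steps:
x(A, B) = 343
x(-589, 148 - 1*(-201)) - 1*365624 = 343 - 1*365624 = 343 - 365624 = -365281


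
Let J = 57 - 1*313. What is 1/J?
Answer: -1/256 ≈ -0.0039063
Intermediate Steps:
J = -256 (J = 57 - 313 = -256)
1/J = 1/(-256) = -1/256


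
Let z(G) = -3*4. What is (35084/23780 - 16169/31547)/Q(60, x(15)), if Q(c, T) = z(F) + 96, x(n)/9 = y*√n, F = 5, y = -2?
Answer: 15047836/1312828405 ≈ 0.011462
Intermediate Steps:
x(n) = -18*√n (x(n) = 9*(-2*√n) = -18*√n)
z(G) = -12
Q(c, T) = 84 (Q(c, T) = -12 + 96 = 84)
(35084/23780 - 16169/31547)/Q(60, x(15)) = (35084/23780 - 16169/31547)/84 = (35084*(1/23780) - 16169*1/31547)*(1/84) = (8771/5945 - 16169/31547)*(1/84) = (180574032/187546915)*(1/84) = 15047836/1312828405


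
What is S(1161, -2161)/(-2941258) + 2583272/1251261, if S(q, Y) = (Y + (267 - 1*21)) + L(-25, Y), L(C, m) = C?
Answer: 3800248441258/1840140713169 ≈ 2.0652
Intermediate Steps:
S(q, Y) = 221 + Y (S(q, Y) = (Y + (267 - 1*21)) - 25 = (Y + (267 - 21)) - 25 = (Y + 246) - 25 = (246 + Y) - 25 = 221 + Y)
S(1161, -2161)/(-2941258) + 2583272/1251261 = (221 - 2161)/(-2941258) + 2583272/1251261 = -1940*(-1/2941258) + 2583272*(1/1251261) = 970/1470629 + 2583272/1251261 = 3800248441258/1840140713169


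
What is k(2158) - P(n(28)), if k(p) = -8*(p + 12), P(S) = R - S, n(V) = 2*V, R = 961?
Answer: -18265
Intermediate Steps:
P(S) = 961 - S
k(p) = -96 - 8*p (k(p) = -8*(12 + p) = -96 - 8*p)
k(2158) - P(n(28)) = (-96 - 8*2158) - (961 - 2*28) = (-96 - 17264) - (961 - 1*56) = -17360 - (961 - 56) = -17360 - 1*905 = -17360 - 905 = -18265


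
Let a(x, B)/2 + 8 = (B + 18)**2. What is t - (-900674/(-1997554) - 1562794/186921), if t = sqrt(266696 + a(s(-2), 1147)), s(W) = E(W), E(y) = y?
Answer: 1476705260561/186692395617 + sqrt(2981130) ≈ 1734.5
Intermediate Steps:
s(W) = W
a(x, B) = -16 + 2*(18 + B)**2 (a(x, B) = -16 + 2*(B + 18)**2 = -16 + 2*(18 + B)**2)
t = sqrt(2981130) (t = sqrt(266696 + (-16 + 2*(18 + 1147)**2)) = sqrt(266696 + (-16 + 2*1165**2)) = sqrt(266696 + (-16 + 2*1357225)) = sqrt(266696 + (-16 + 2714450)) = sqrt(266696 + 2714434) = sqrt(2981130) ≈ 1726.6)
t - (-900674/(-1997554) - 1562794/186921) = sqrt(2981130) - (-900674/(-1997554) - 1562794/186921) = sqrt(2981130) - (-900674*(-1/1997554) - 1562794*1/186921) = sqrt(2981130) - (450337/998777 - 1562794/186921) = sqrt(2981130) - 1*(-1476705260561/186692395617) = sqrt(2981130) + 1476705260561/186692395617 = 1476705260561/186692395617 + sqrt(2981130)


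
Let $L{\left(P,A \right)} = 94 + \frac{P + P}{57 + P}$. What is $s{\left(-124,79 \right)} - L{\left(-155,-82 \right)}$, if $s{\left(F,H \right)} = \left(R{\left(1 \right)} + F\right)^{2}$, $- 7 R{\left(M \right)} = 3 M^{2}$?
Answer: $\frac{753880}{49} \approx 15385.0$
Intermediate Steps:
$L{\left(P,A \right)} = 94 + \frac{2 P}{57 + P}$
$R{\left(M \right)} = - \frac{3 M^{2}}{7}$
$s{\left(F,H \right)} = \left(- \frac{3}{7} + F\right)^{2}$ ($s{\left(F,H \right)} = \left(- \frac{3 \cdot 1^{2}}{7} + F\right)^{2} = \left(\left(- \frac{3}{7}\right) 1 + F\right)^{2} = \left(- \frac{3}{7} + F\right)^{2}$)
$s{\left(-124,79 \right)} - L{\left(-155,-82 \right)} = \frac{\left(-3 + 7 \left(-124\right)\right)^{2}}{49} - \frac{6 \left(893 + 16 \left(-155\right)\right)}{57 - 155} = \frac{\left(-3 - 868\right)^{2}}{49} - \frac{6 \left(893 - 2480\right)}{-98} = \frac{\left(-871\right)^{2}}{49} - 6 \left(- \frac{1}{98}\right) \left(-1587\right) = \frac{1}{49} \cdot 758641 - \frac{4761}{49} = \frac{758641}{49} - \frac{4761}{49} = \frac{753880}{49}$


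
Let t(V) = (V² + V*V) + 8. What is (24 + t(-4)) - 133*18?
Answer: -2330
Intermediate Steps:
t(V) = 8 + 2*V² (t(V) = (V² + V²) + 8 = 2*V² + 8 = 8 + 2*V²)
(24 + t(-4)) - 133*18 = (24 + (8 + 2*(-4)²)) - 133*18 = (24 + (8 + 2*16)) - 2394 = (24 + (8 + 32)) - 2394 = (24 + 40) - 2394 = 64 - 2394 = -2330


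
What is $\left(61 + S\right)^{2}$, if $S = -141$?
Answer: $6400$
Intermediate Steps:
$\left(61 + S\right)^{2} = \left(61 - 141\right)^{2} = \left(-80\right)^{2} = 6400$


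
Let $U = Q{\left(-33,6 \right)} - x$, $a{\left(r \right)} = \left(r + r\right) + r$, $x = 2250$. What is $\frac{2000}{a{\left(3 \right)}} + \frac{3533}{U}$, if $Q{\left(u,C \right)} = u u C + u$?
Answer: $\frac{2844599}{12753} \approx 223.05$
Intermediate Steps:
$Q{\left(u,C \right)} = u + C u^{2}$ ($Q{\left(u,C \right)} = u^{2} C + u = C u^{2} + u = u + C u^{2}$)
$a{\left(r \right)} = 3 r$ ($a{\left(r \right)} = 2 r + r = 3 r$)
$U = 4251$ ($U = - 33 \left(1 + 6 \left(-33\right)\right) - 2250 = - 33 \left(1 - 198\right) - 2250 = \left(-33\right) \left(-197\right) - 2250 = 6501 - 2250 = 4251$)
$\frac{2000}{a{\left(3 \right)}} + \frac{3533}{U} = \frac{2000}{3 \cdot 3} + \frac{3533}{4251} = \frac{2000}{9} + 3533 \cdot \frac{1}{4251} = 2000 \cdot \frac{1}{9} + \frac{3533}{4251} = \frac{2000}{9} + \frac{3533}{4251} = \frac{2844599}{12753}$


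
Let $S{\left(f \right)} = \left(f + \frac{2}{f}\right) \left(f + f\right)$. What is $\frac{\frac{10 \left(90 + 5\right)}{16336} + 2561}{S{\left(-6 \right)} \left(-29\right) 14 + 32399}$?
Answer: $\frac{20918723}{12603224} \approx 1.6598$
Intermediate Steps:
$S{\left(f \right)} = 2 f \left(f + \frac{2}{f}\right)$ ($S{\left(f \right)} = \left(f + \frac{2}{f}\right) 2 f = 2 f \left(f + \frac{2}{f}\right)$)
$\frac{\frac{10 \left(90 + 5\right)}{16336} + 2561}{S{\left(-6 \right)} \left(-29\right) 14 + 32399} = \frac{\frac{10 \left(90 + 5\right)}{16336} + 2561}{\left(4 + 2 \left(-6\right)^{2}\right) \left(-29\right) 14 + 32399} = \frac{10 \cdot 95 \cdot \frac{1}{16336} + 2561}{\left(4 + 2 \cdot 36\right) \left(-29\right) 14 + 32399} = \frac{950 \cdot \frac{1}{16336} + 2561}{\left(4 + 72\right) \left(-29\right) 14 + 32399} = \frac{\frac{475}{8168} + 2561}{76 \left(-29\right) 14 + 32399} = \frac{20918723}{8168 \left(\left(-2204\right) 14 + 32399\right)} = \frac{20918723}{8168 \left(-30856 + 32399\right)} = \frac{20918723}{8168 \cdot 1543} = \frac{20918723}{8168} \cdot \frac{1}{1543} = \frac{20918723}{12603224}$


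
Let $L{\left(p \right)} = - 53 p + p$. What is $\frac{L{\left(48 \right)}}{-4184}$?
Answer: $\frac{312}{523} \approx 0.59656$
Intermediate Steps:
$L{\left(p \right)} = - 52 p$
$\frac{L{\left(48 \right)}}{-4184} = \frac{\left(-52\right) 48}{-4184} = \left(-2496\right) \left(- \frac{1}{4184}\right) = \frac{312}{523}$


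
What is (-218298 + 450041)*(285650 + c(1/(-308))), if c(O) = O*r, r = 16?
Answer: 5097197945178/77 ≈ 6.6197e+10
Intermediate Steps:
c(O) = 16*O (c(O) = O*16 = 16*O)
(-218298 + 450041)*(285650 + c(1/(-308))) = (-218298 + 450041)*(285650 + 16/(-308)) = 231743*(285650 + 16*(-1/308)) = 231743*(285650 - 4/77) = 231743*(21995046/77) = 5097197945178/77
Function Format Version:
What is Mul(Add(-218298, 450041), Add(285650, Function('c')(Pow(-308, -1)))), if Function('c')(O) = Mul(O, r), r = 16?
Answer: Rational(5097197945178, 77) ≈ 6.6197e+10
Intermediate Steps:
Function('c')(O) = Mul(16, O) (Function('c')(O) = Mul(O, 16) = Mul(16, O))
Mul(Add(-218298, 450041), Add(285650, Function('c')(Pow(-308, -1)))) = Mul(Add(-218298, 450041), Add(285650, Mul(16, Pow(-308, -1)))) = Mul(231743, Add(285650, Mul(16, Rational(-1, 308)))) = Mul(231743, Add(285650, Rational(-4, 77))) = Mul(231743, Rational(21995046, 77)) = Rational(5097197945178, 77)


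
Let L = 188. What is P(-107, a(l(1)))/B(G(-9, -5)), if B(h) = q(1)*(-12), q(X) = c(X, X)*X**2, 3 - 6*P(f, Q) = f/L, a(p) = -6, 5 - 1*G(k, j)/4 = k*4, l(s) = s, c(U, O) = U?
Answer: -671/13536 ≈ -0.049572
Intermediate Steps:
G(k, j) = 20 - 16*k (G(k, j) = 20 - 4*k*4 = 20 - 16*k)
P(f, Q) = 1/2 - f/1128 (P(f, Q) = 1/2 - f/(6*188) = 1/2 - f/1128)
q(X) = X**3 (q(X) = X*X**2 = X**3)
B(h) = -12 (B(h) = 1**3*(-12) = 1*(-12) = -12)
P(-107, a(l(1)))/B(G(-9, -5)) = (1/2 - 1/1128*(-107))/(-12) = (1/2 + 107/1128)*(-1/12) = (671/1128)*(-1/12) = -671/13536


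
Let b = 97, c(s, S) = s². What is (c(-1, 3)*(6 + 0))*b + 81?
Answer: 663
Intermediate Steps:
(c(-1, 3)*(6 + 0))*b + 81 = ((-1)²*(6 + 0))*97 + 81 = (1*6)*97 + 81 = 6*97 + 81 = 582 + 81 = 663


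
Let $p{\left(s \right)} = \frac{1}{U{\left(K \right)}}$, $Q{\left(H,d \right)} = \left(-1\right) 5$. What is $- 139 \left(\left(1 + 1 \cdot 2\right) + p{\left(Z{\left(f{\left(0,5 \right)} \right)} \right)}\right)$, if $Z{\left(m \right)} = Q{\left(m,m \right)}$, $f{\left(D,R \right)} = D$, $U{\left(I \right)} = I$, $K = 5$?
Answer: $- \frac{2224}{5} \approx -444.8$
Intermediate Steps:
$Q{\left(H,d \right)} = -5$
$Z{\left(m \right)} = -5$
$p{\left(s \right)} = \frac{1}{5}$
$- 139 \left(\left(1 + 1 \cdot 2\right) + p{\left(Z{\left(f{\left(0,5 \right)} \right)} \right)}\right) = - 139 \left(\left(1 + 1 \cdot 2\right) + \frac{1}{5}\right) = - 139 \left(\left(1 + 2\right) + \frac{1}{5}\right) = - 139 \left(3 + \frac{1}{5}\right) = \left(-139\right) \frac{16}{5} = - \frac{2224}{5}$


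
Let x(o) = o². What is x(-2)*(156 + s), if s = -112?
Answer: 176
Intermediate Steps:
x(-2)*(156 + s) = (-2)²*(156 - 112) = 4*44 = 176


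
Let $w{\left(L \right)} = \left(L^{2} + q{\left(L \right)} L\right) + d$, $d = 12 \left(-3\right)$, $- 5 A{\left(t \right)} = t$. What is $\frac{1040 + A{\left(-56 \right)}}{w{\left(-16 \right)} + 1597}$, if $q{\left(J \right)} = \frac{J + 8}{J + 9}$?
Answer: $\frac{4088}{6995} \approx 0.58442$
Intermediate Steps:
$q{\left(J \right)} = \frac{8 + J}{9 + J}$
$A{\left(t \right)} = - \frac{t}{5}$
$d = -36$
$w{\left(L \right)} = -36 + L^{2} + \frac{L \left(8 + L\right)}{9 + L}$ ($w{\left(L \right)} = \left(L^{2} + \frac{8 + L}{9 + L} L\right) - 36 = \left(L^{2} + \frac{L \left(8 + L\right)}{9 + L}\right) - 36 = -36 + L^{2} + \frac{L \left(8 + L\right)}{9 + L}$)
$\frac{1040 + A{\left(-56 \right)}}{w{\left(-16 \right)} + 1597} = \frac{1040 - - \frac{56}{5}}{\frac{- 16 \left(8 - 16\right) + \left(-36 + \left(-16\right)^{2}\right) \left(9 - 16\right)}{9 - 16} + 1597} = \frac{1040 + \frac{56}{5}}{\frac{\left(-16\right) \left(-8\right) + \left(-36 + 256\right) \left(-7\right)}{-7} + 1597} = \frac{5256}{5 \left(- \frac{128 + 220 \left(-7\right)}{7} + 1597\right)} = \frac{5256}{5 \left(- \frac{128 - 1540}{7} + 1597\right)} = \frac{5256}{5 \left(\left(- \frac{1}{7}\right) \left(-1412\right) + 1597\right)} = \frac{5256}{5 \left(\frac{1412}{7} + 1597\right)} = \frac{5256}{5 \cdot \frac{12591}{7}} = \frac{5256}{5} \cdot \frac{7}{12591} = \frac{4088}{6995}$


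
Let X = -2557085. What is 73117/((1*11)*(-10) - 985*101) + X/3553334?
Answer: -514482002653/353894299730 ≈ -1.4538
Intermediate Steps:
73117/((1*11)*(-10) - 985*101) + X/3553334 = 73117/((1*11)*(-10) - 985*101) - 2557085/3553334 = 73117/(11*(-10) - 99485) - 2557085*1/3553334 = 73117/(-110 - 99485) - 2557085/3553334 = 73117/(-99595) - 2557085/3553334 = 73117*(-1/99595) - 2557085/3553334 = -73117/99595 - 2557085/3553334 = -514482002653/353894299730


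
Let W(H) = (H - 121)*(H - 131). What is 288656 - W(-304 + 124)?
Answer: 195045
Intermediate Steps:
W(H) = (-131 + H)*(-121 + H) (W(H) = (-121 + H)*(-131 + H) = (-131 + H)*(-121 + H))
288656 - W(-304 + 124) = 288656 - (15851 + (-304 + 124)² - 252*(-304 + 124)) = 288656 - (15851 + (-180)² - 252*(-180)) = 288656 - (15851 + 32400 + 45360) = 288656 - 1*93611 = 288656 - 93611 = 195045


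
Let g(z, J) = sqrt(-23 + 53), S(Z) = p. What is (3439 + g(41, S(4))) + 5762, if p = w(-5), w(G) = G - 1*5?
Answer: 9201 + sqrt(30) ≈ 9206.5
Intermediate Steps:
w(G) = -5 + G (w(G) = G - 5 = -5 + G)
p = -10 (p = -5 - 5 = -10)
S(Z) = -10
g(z, J) = sqrt(30)
(3439 + g(41, S(4))) + 5762 = (3439 + sqrt(30)) + 5762 = 9201 + sqrt(30)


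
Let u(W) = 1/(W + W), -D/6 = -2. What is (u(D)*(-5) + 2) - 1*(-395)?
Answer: 9523/24 ≈ 396.79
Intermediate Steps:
D = 12 (D = -6*(-2) = 12)
u(W) = 1/(2*W)
(u(D)*(-5) + 2) - 1*(-395) = (((½)/12)*(-5) + 2) - 1*(-395) = (((½)*(1/12))*(-5) + 2) + 395 = ((1/24)*(-5) + 2) + 395 = (-5/24 + 2) + 395 = 43/24 + 395 = 9523/24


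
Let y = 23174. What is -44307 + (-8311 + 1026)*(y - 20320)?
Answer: -20835697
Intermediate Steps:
-44307 + (-8311 + 1026)*(y - 20320) = -44307 + (-8311 + 1026)*(23174 - 20320) = -44307 - 7285*2854 = -44307 - 20791390 = -20835697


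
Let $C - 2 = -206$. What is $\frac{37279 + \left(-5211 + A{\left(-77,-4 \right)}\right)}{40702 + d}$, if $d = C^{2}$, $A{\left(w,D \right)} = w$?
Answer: $\frac{31991}{82318} \approx 0.38863$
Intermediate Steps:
$C = -204$ ($C = 2 - 206 = -204$)
$d = 41616$ ($d = \left(-204\right)^{2} = 41616$)
$\frac{37279 + \left(-5211 + A{\left(-77,-4 \right)}\right)}{40702 + d} = \frac{37279 - 5288}{40702 + 41616} = \frac{37279 - 5288}{82318} = 31991 \cdot \frac{1}{82318} = \frac{31991}{82318}$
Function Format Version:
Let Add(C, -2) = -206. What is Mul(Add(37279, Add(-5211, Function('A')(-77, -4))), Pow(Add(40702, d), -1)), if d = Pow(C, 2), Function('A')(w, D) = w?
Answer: Rational(31991, 82318) ≈ 0.38863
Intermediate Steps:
C = -204 (C = Add(2, -206) = -204)
d = 41616 (d = Pow(-204, 2) = 41616)
Mul(Add(37279, Add(-5211, Function('A')(-77, -4))), Pow(Add(40702, d), -1)) = Mul(Add(37279, Add(-5211, -77)), Pow(Add(40702, 41616), -1)) = Mul(Add(37279, -5288), Pow(82318, -1)) = Mul(31991, Rational(1, 82318)) = Rational(31991, 82318)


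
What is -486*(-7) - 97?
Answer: 3305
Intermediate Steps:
-486*(-7) - 97 = -81*(-42) - 97 = 3402 - 97 = 3305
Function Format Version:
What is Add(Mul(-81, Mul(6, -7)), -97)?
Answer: 3305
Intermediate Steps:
Add(Mul(-81, Mul(6, -7)), -97) = Add(Mul(-81, -42), -97) = Add(3402, -97) = 3305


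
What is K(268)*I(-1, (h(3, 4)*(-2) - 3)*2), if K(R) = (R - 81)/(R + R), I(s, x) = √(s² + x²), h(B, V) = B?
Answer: 935*√13/536 ≈ 6.2895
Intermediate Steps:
K(R) = (-81 + R)/(2*R) (K(R) = (-81 + R)/((2*R)) = (-81 + R)*(1/(2*R)) = (-81 + R)/(2*R))
K(268)*I(-1, (h(3, 4)*(-2) - 3)*2) = ((½)*(-81 + 268)/268)*√((-1)² + ((3*(-2) - 3)*2)²) = ((½)*(1/268)*187)*√(1 + ((-6 - 3)*2)²) = 187*√(1 + (-9*2)²)/536 = 187*√(1 + (-18)²)/536 = 187*√(1 + 324)/536 = 187*√325/536 = 187*(5*√13)/536 = 935*√13/536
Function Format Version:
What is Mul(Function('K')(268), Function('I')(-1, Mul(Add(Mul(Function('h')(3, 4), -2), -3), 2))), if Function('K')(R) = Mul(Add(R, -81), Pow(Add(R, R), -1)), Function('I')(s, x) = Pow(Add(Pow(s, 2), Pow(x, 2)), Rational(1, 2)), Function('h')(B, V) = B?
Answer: Mul(Rational(935, 536), Pow(13, Rational(1, 2))) ≈ 6.2895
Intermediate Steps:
Function('K')(R) = Mul(Rational(1, 2), Pow(R, -1), Add(-81, R)) (Function('K')(R) = Mul(Add(-81, R), Pow(Mul(2, R), -1)) = Mul(Add(-81, R), Mul(Rational(1, 2), Pow(R, -1))) = Mul(Rational(1, 2), Pow(R, -1), Add(-81, R)))
Mul(Function('K')(268), Function('I')(-1, Mul(Add(Mul(Function('h')(3, 4), -2), -3), 2))) = Mul(Mul(Rational(1, 2), Pow(268, -1), Add(-81, 268)), Pow(Add(Pow(-1, 2), Pow(Mul(Add(Mul(3, -2), -3), 2), 2)), Rational(1, 2))) = Mul(Mul(Rational(1, 2), Rational(1, 268), 187), Pow(Add(1, Pow(Mul(Add(-6, -3), 2), 2)), Rational(1, 2))) = Mul(Rational(187, 536), Pow(Add(1, Pow(Mul(-9, 2), 2)), Rational(1, 2))) = Mul(Rational(187, 536), Pow(Add(1, Pow(-18, 2)), Rational(1, 2))) = Mul(Rational(187, 536), Pow(Add(1, 324), Rational(1, 2))) = Mul(Rational(187, 536), Pow(325, Rational(1, 2))) = Mul(Rational(187, 536), Mul(5, Pow(13, Rational(1, 2)))) = Mul(Rational(935, 536), Pow(13, Rational(1, 2)))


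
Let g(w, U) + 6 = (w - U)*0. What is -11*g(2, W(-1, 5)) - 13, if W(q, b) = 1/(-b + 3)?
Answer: 53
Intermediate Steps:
W(q, b) = 1/(3 - b)
g(w, U) = -6 (g(w, U) = -6 + (w - U)*0 = -6 + 0 = -6)
-11*g(2, W(-1, 5)) - 13 = -11*(-6) - 13 = 66 - 13 = 53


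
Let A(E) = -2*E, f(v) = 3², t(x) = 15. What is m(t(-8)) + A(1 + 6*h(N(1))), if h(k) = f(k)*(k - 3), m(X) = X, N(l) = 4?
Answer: -95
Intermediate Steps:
f(v) = 9
h(k) = -27 + 9*k (h(k) = 9*(k - 3) = 9*(-3 + k) = -27 + 9*k)
m(t(-8)) + A(1 + 6*h(N(1))) = 15 - 2*(1 + 6*(-27 + 9*4)) = 15 - 2*(1 + 6*(-27 + 36)) = 15 - 2*(1 + 6*9) = 15 - 2*(1 + 54) = 15 - 2*55 = 15 - 110 = -95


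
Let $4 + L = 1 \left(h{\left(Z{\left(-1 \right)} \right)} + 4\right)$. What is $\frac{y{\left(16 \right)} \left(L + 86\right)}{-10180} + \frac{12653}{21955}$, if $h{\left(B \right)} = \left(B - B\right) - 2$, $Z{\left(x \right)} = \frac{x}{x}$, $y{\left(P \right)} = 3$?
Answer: $\frac{6163744}{11175095} \approx 0.55156$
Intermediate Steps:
$Z{\left(x \right)} = 1$
$h{\left(B \right)} = -2$ ($h{\left(B \right)} = 0 - 2 = -2$)
$L = -2$ ($L = -4 + 1 \left(-2 + 4\right) = -4 + 1 \cdot 2 = -4 + 2 = -2$)
$\frac{y{\left(16 \right)} \left(L + 86\right)}{-10180} + \frac{12653}{21955} = \frac{3 \left(-2 + 86\right)}{-10180} + \frac{12653}{21955} = 3 \cdot 84 \left(- \frac{1}{10180}\right) + 12653 \cdot \frac{1}{21955} = 252 \left(- \frac{1}{10180}\right) + \frac{12653}{21955} = - \frac{63}{2545} + \frac{12653}{21955} = \frac{6163744}{11175095}$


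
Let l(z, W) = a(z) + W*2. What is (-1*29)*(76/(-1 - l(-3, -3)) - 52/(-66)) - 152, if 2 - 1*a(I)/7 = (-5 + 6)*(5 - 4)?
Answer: 30596/33 ≈ 927.15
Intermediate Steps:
a(I) = 7 (a(I) = 14 - 7*(-5 + 6)*(5 - 4) = 14 - 7 = 7)
l(z, W) = 7 + 2*W (l(z, W) = 7 + W*2 = 7 + 2*W)
(-1*29)*(76/(-1 - l(-3, -3)) - 52/(-66)) - 152 = (-1*29)*(76/(-1 - (7 + 2*(-3))) - 52/(-66)) - 152 = -29*(76/(-1 - (7 - 6)) - 52*(-1/66)) - 152 = -29*(76/(-1 - 1*1) + 26/33) - 152 = -29*(76/(-1 - 1) + 26/33) - 152 = -29*(76/(-2) + 26/33) - 152 = -29*(76*(-1/2) + 26/33) - 152 = -29*(-38 + 26/33) - 152 = -29*(-1228/33) - 152 = 35612/33 - 152 = 30596/33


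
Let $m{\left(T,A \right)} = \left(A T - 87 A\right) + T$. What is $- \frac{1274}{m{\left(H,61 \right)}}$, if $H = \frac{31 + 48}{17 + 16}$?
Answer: $\frac{6006}{24319} \approx 0.24697$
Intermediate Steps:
$H = \frac{79}{33} \approx 2.3939$
$m{\left(T,A \right)} = T - 87 A + A T$ ($m{\left(T,A \right)} = \left(- 87 A + A T\right) + T = T - 87 A + A T$)
$- \frac{1274}{m{\left(H,61 \right)}} = - \frac{1274}{\frac{79}{33} - 5307 + 61 \cdot \frac{79}{33}} = - \frac{1274}{\frac{79}{33} - 5307 + \frac{4819}{33}} = - \frac{1274}{- \frac{170233}{33}} = \left(-1274\right) \left(- \frac{33}{170233}\right) = \frac{6006}{24319}$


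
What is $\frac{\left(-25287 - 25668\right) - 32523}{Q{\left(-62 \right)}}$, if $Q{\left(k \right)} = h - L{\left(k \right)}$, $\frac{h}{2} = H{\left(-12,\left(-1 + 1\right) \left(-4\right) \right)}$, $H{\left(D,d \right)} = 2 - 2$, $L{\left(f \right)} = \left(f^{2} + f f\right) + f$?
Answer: $\frac{13913}{1271} \approx 10.947$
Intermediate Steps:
$L{\left(f \right)} = f + 2 f^{2}$ ($L{\left(f \right)} = \left(f^{2} + f^{2}\right) + f = 2 f^{2} + f = f + 2 f^{2}$)
$H{\left(D,d \right)} = 0$
$h = 0$ ($h = 2 \cdot 0 = 0$)
$Q{\left(k \right)} = - k \left(1 + 2 k\right)$ ($Q{\left(k \right)} = 0 - k \left(1 + 2 k\right) = - k \left(1 + 2 k\right)$)
$\frac{\left(-25287 - 25668\right) - 32523}{Q{\left(-62 \right)}} = \frac{\left(-25287 - 25668\right) - 32523}{\left(-1\right) \left(-62\right) \left(1 + 2 \left(-62\right)\right)} = \frac{-50955 - 32523}{\left(-1\right) \left(-62\right) \left(1 - 124\right)} = - \frac{83478}{\left(-1\right) \left(-62\right) \left(-123\right)} = - \frac{83478}{-7626} = \left(-83478\right) \left(- \frac{1}{7626}\right) = \frac{13913}{1271}$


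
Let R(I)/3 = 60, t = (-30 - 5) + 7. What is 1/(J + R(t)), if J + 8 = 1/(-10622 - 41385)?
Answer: 52007/8945203 ≈ 0.0058140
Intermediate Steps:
t = -28 (t = -35 + 7 = -28)
R(I) = 180 (R(I) = 3*60 = 180)
J = -416057/52007 (J = -8 + 1/(-10622 - 41385) = -8 + 1/(-52007) = -8 - 1/52007 = -416057/52007 ≈ -8.0000)
1/(J + R(t)) = 1/(-416057/52007 + 180) = 1/(8945203/52007) = 52007/8945203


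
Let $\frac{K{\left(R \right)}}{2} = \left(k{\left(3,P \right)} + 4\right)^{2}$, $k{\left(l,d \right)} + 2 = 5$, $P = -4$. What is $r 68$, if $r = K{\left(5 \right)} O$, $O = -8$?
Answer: $-53312$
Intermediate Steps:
$k{\left(l,d \right)} = 3$ ($k{\left(l,d \right)} = -2 + 5 = 3$)
$K{\left(R \right)} = 98$ ($K{\left(R \right)} = 2 \left(3 + 4\right)^{2} = 2 \cdot 7^{2} = 2 \cdot 49 = 98$)
$r = -784$ ($r = 98 \left(-8\right) = -784$)
$r 68 = \left(-784\right) 68 = -53312$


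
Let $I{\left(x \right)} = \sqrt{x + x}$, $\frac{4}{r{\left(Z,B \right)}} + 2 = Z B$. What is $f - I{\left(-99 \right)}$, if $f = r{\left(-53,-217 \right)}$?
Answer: $\frac{4}{11499} - 3 i \sqrt{22} \approx 0.00034786 - 14.071 i$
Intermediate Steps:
$r{\left(Z,B \right)} = \frac{4}{-2 + B Z}$ ($r{\left(Z,B \right)} = \frac{4}{-2 + Z B} = \frac{4}{-2 + B Z}$)
$f = \frac{4}{11499}$ ($f = \frac{4}{-2 - -11501} = \frac{4}{-2 + 11501} = \frac{4}{11499} \approx 0.00034786$)
$I{\left(x \right)} = \sqrt{2} \sqrt{x}$ ($I{\left(x \right)} = \sqrt{2 x} = \sqrt{2} \sqrt{x}$)
$f - I{\left(-99 \right)} = \frac{4}{11499} - \sqrt{2} \sqrt{-99} = \frac{4}{11499} - \sqrt{2} \cdot 3 i \sqrt{11} = \frac{4}{11499} - 3 i \sqrt{22}$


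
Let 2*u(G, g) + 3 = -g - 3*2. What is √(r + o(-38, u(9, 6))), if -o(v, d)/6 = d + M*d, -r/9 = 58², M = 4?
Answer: 9*I*√371 ≈ 173.35*I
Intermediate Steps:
u(G, g) = -9/2 - g/2 (u(G, g) = -3/2 + (-g - 3*2)/2 = -3/2 + (-g - 6)/2 = -3/2 + (-6 - g)/2 = -3/2 + (-3 - g/2) = -9/2 - g/2)
r = -30276 (r = -9*58² = -9*3364 = -30276)
o(v, d) = -30*d (o(v, d) = -6*(d + 4*d) = -30*d)
√(r + o(-38, u(9, 6))) = √(-30276 - 30*(-9/2 - ½*6)) = √(-30276 - 30*(-9/2 - 3)) = √(-30276 - 30*(-15/2)) = √(-30276 + 225) = √(-30051) = 9*I*√371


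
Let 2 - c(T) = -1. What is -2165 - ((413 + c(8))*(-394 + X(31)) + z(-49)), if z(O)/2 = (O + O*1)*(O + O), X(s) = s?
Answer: 129635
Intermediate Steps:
c(T) = 3 (c(T) = 2 - 1*(-1) = 2 + 1 = 3)
z(O) = 8*O² (z(O) = 2*((O + O*1)*(O + O)) = 2*((O + O)*(2*O)) = 2*((2*O)*(2*O)) = 2*(4*O²) = 8*O²)
-2165 - ((413 + c(8))*(-394 + X(31)) + z(-49)) = -2165 - ((413 + 3)*(-394 + 31) + 8*(-49)²) = -2165 - (416*(-363) + 8*2401) = -2165 - (-151008 + 19208) = -2165 - 1*(-131800) = -2165 + 131800 = 129635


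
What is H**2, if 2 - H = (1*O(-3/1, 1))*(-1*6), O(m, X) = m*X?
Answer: 256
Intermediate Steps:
O(m, X) = X*m
H = -16 (H = 2 - 1*(1*(-3/1))*(-1*6) = 2 - 1*(1*(-3*1))*(-6) = 2 - 1*(1*(-3))*(-6) = 2 - 1*(-3)*(-6) = 2 - (-3)*(-6) = 2 - 1*18 = 2 - 18 = -16)
H**2 = (-16)**2 = 256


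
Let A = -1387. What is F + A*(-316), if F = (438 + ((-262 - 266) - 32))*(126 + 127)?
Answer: 407426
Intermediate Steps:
F = -30866 (F = (438 + (-528 - 32))*253 = (438 - 560)*253 = -122*253 = -30866)
F + A*(-316) = -30866 - 1387*(-316) = -30866 + 438292 = 407426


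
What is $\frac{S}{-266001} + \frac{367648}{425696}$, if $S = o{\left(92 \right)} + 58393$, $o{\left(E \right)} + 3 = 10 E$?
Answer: $\frac{755694853}{1179537101} \approx 0.64067$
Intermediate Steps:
$o{\left(E \right)} = -3 + 10 E$
$S = 59310$ ($S = \left(-3 + 10 \cdot 92\right) + 58393 = \left(-3 + 920\right) + 58393 = 917 + 58393 = 59310$)
$\frac{S}{-266001} + \frac{367648}{425696} = \frac{59310}{-266001} + \frac{367648}{425696} = 59310 \left(- \frac{1}{266001}\right) + 367648 \cdot \frac{1}{425696} = - \frac{19770}{88667} + \frac{11489}{13303} = \frac{755694853}{1179537101}$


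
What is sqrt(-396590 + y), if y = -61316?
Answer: I*sqrt(457906) ≈ 676.69*I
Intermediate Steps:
sqrt(-396590 + y) = sqrt(-396590 - 61316) = sqrt(-457906) = I*sqrt(457906)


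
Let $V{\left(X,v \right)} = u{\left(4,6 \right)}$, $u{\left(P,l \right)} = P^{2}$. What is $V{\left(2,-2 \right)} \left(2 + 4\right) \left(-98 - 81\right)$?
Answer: $-17184$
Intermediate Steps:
$V{\left(X,v \right)} = 16$ ($V{\left(X,v \right)} = 4^{2} = 16$)
$V{\left(2,-2 \right)} \left(2 + 4\right) \left(-98 - 81\right) = 16 \left(2 + 4\right) \left(-98 - 81\right) = 16 \cdot 6 \left(-179\right) = 96 \left(-179\right) = -17184$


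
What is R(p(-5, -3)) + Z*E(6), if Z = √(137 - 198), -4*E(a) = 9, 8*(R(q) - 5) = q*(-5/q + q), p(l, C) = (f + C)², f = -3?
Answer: 1331/8 - 9*I*√61/4 ≈ 166.38 - 17.573*I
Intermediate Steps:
p(l, C) = (-3 + C)²
R(q) = 5 + q*(q - 5/q)/8 (R(q) = 5 + (q*(-5/q + q))/8 = 5 + (q*(q - 5/q))/8 = 5 + q*(q - 5/q)/8)
E(a) = -9/4 (E(a) = -¼*9 = -9/4)
Z = I*√61 (Z = √(-61) = I*√61 ≈ 7.8102*I)
R(p(-5, -3)) + Z*E(6) = (35/8 + ((-3 - 3)²)²/8) + (I*√61)*(-9/4) = (35/8 + ((-6)²)²/8) - 9*I*√61/4 = (35/8 + (⅛)*36²) - 9*I*√61/4 = (35/8 + (⅛)*1296) - 9*I*√61/4 = (35/8 + 162) - 9*I*√61/4 = 1331/8 - 9*I*√61/4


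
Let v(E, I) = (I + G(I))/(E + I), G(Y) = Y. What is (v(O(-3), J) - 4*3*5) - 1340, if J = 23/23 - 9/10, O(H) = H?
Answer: -40602/29 ≈ -1400.1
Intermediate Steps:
J = 1/10 (J = 23*(1/23) - 9*1/10 = 1 - 9/10 = 1/10 ≈ 0.10000)
v(E, I) = 2*I/(E + I) (v(E, I) = (I + I)/(E + I) = (2*I)/(E + I) = 2*I/(E + I))
(v(O(-3), J) - 4*3*5) - 1340 = (2*(1/10)/(-3 + 1/10) - 4*3*5) - 1340 = (2*(1/10)/(-29/10) - 12*5) - 1340 = (2*(1/10)*(-10/29) - 60) - 1340 = (-2/29 - 60) - 1340 = -1742/29 - 1340 = -40602/29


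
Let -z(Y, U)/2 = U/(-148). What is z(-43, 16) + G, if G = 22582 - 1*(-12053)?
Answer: 1281503/37 ≈ 34635.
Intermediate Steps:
G = 34635 (G = 22582 + 12053 = 34635)
z(Y, U) = U/74 (z(Y, U) = -2*U/(-148) = -2*U*(-1)/148 = -(-1)*U/74 = U/74)
z(-43, 16) + G = (1/74)*16 + 34635 = 8/37 + 34635 = 1281503/37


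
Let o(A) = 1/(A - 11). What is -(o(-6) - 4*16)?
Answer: 1089/17 ≈ 64.059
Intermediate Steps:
o(A) = 1/(-11 + A)
-(o(-6) - 4*16) = -(1/(-11 - 6) - 4*16) = -(1/(-17) - 64) = -(-1/17 - 64) = -1*(-1089/17) = 1089/17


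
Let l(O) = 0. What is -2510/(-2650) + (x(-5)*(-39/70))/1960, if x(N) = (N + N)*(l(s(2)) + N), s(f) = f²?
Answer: 678409/727160 ≈ 0.93296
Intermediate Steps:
x(N) = 2*N² (x(N) = (N + N)*(0 + N) = (2*N)*N = 2*N²)
-2510/(-2650) + (x(-5)*(-39/70))/1960 = -2510/(-2650) + ((2*(-5)²)*(-39/70))/1960 = -2510*(-1/2650) + ((2*25)*(-39*1/70))*(1/1960) = 251/265 + (50*(-39/70))*(1/1960) = 251/265 - 195/7*1/1960 = 251/265 - 39/2744 = 678409/727160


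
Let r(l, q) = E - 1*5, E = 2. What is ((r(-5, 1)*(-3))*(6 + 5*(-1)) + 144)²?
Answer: 23409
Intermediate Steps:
r(l, q) = -3 (r(l, q) = 2 - 1*5 = 2 - 5 = -3)
((r(-5, 1)*(-3))*(6 + 5*(-1)) + 144)² = ((-3*(-3))*(6 + 5*(-1)) + 144)² = (9*(6 - 5) + 144)² = (9*1 + 144)² = (9 + 144)² = 153² = 23409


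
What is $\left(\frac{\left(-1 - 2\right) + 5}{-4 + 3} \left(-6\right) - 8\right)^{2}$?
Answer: $16$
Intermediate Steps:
$\left(\frac{\left(-1 - 2\right) + 5}{-4 + 3} \left(-6\right) - 8\right)^{2} = \left(\frac{-3 + 5}{-1} \left(-6\right) - 8\right)^{2} = \left(2 \left(-1\right) \left(-6\right) - 8\right)^{2} = \left(\left(-2\right) \left(-6\right) - 8\right)^{2} = \left(12 - 8\right)^{2} = 4^{2} = 16$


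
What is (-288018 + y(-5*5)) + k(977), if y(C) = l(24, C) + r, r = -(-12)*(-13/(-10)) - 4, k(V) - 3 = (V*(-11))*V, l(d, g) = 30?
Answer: -53938962/5 ≈ -1.0788e+7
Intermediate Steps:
k(V) = 3 - 11*V² (k(V) = 3 + (V*(-11))*V = 3 + (-11*V)*V = 3 - 11*V²)
r = 58/5 (r = -(-12)*(-13*(-⅒)) - 4 = -(-12)*13/10 - 4 = -12*(-13/10) - 4 = 78/5 - 4 = 58/5 ≈ 11.600)
y(C) = 208/5 (y(C) = 30 + 58/5 = 208/5)
(-288018 + y(-5*5)) + k(977) = (-288018 + 208/5) + (3 - 11*977²) = -1439882/5 + (3 - 11*954529) = -1439882/5 + (3 - 10499819) = -1439882/5 - 10499816 = -53938962/5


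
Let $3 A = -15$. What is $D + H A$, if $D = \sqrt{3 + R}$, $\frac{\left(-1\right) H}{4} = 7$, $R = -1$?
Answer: $140 + \sqrt{2} \approx 141.41$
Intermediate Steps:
$A = -5$ ($A = \frac{1}{3} \left(-15\right) = -5$)
$H = -28$ ($H = \left(-4\right) 7 = -28$)
$D = \sqrt{2}$ ($D = \sqrt{3 - 1} = \sqrt{2} \approx 1.4142$)
$D + H A = \sqrt{2} - -140 = \sqrt{2} + 140 = 140 + \sqrt{2}$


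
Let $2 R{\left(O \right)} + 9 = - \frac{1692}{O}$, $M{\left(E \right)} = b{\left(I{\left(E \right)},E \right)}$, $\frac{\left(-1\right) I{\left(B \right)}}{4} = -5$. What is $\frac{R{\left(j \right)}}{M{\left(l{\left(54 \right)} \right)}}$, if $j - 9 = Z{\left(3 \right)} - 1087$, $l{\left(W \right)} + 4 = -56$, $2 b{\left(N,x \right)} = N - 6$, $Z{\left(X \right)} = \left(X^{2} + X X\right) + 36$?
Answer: $- \frac{1881}{3584} \approx -0.52483$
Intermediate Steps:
$I{\left(B \right)} = 20$ ($I{\left(B \right)} = \left(-4\right) \left(-5\right) = 20$)
$Z{\left(X \right)} = 36 + 2 X^{2}$ ($Z{\left(X \right)} = \left(X^{2} + X^{2}\right) + 36 = 2 X^{2} + 36 = 36 + 2 X^{2}$)
$b{\left(N,x \right)} = -3 + \frac{N}{2}$ ($b{\left(N,x \right)} = \frac{N - 6}{2} = \frac{-6 + N}{2} = -3 + \frac{N}{2}$)
$l{\left(W \right)} = -60$ ($l{\left(W \right)} = -4 - 56 = -60$)
$M{\left(E \right)} = 7$ ($M{\left(E \right)} = -3 + \frac{1}{2} \cdot 20 = -3 + 10 = 7$)
$j = -1024$ ($j = 9 - \left(1051 - 18\right) = 9 + \left(\left(36 + 2 \cdot 9\right) - 1087\right) = 9 + \left(\left(36 + 18\right) - 1087\right) = 9 + \left(54 - 1087\right) = 9 - 1033 = -1024$)
$R{\left(O \right)} = - \frac{9}{2} - \frac{846}{O}$ ($R{\left(O \right)} = - \frac{9}{2} + \frac{\left(-1692\right) \frac{1}{O}}{2} = - \frac{9}{2} - \frac{846}{O}$)
$\frac{R{\left(j \right)}}{M{\left(l{\left(54 \right)} \right)}} = \frac{- \frac{9}{2} - \frac{846}{-1024}}{7} = \left(- \frac{9}{2} - - \frac{423}{512}\right) \frac{1}{7} = \left(- \frac{9}{2} + \frac{423}{512}\right) \frac{1}{7} = \left(- \frac{1881}{512}\right) \frac{1}{7} = - \frac{1881}{3584}$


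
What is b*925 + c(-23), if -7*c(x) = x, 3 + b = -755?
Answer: -4908027/7 ≈ -7.0115e+5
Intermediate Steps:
b = -758 (b = -3 - 755 = -758)
c(x) = -x/7
b*925 + c(-23) = -758*925 - ⅐*(-23) = -701150 + 23/7 = -4908027/7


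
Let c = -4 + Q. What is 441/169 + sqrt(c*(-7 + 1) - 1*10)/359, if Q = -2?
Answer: 441/169 + sqrt(26)/359 ≈ 2.6237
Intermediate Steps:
c = -6 (c = -4 - 2 = -6)
441/169 + sqrt(c*(-7 + 1) - 1*10)/359 = 441/169 + sqrt(-6*(-7 + 1) - 1*10)/359 = 441*(1/169) + sqrt(-6*(-6) - 10)*(1/359) = 441/169 + sqrt(36 - 10)*(1/359) = 441/169 + sqrt(26)*(1/359) = 441/169 + sqrt(26)/359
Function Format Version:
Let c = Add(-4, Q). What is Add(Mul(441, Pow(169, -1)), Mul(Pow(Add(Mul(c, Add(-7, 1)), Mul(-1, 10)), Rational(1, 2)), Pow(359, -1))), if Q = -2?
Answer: Add(Rational(441, 169), Mul(Rational(1, 359), Pow(26, Rational(1, 2)))) ≈ 2.6237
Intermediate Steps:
c = -6 (c = Add(-4, -2) = -6)
Add(Mul(441, Pow(169, -1)), Mul(Pow(Add(Mul(c, Add(-7, 1)), Mul(-1, 10)), Rational(1, 2)), Pow(359, -1))) = Add(Mul(441, Pow(169, -1)), Mul(Pow(Add(Mul(-6, Add(-7, 1)), Mul(-1, 10)), Rational(1, 2)), Pow(359, -1))) = Add(Mul(441, Rational(1, 169)), Mul(Pow(Add(Mul(-6, -6), -10), Rational(1, 2)), Rational(1, 359))) = Add(Rational(441, 169), Mul(Pow(Add(36, -10), Rational(1, 2)), Rational(1, 359))) = Add(Rational(441, 169), Mul(Pow(26, Rational(1, 2)), Rational(1, 359))) = Add(Rational(441, 169), Mul(Rational(1, 359), Pow(26, Rational(1, 2))))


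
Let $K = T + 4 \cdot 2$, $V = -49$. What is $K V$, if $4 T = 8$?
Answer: $-490$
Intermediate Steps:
$T = 2$ ($T = \frac{1}{4} \cdot 8 = 2$)
$K = 10$ ($K = 2 + 4 \cdot 2 = 2 + 8 = 10$)
$K V = 10 \left(-49\right) = -490$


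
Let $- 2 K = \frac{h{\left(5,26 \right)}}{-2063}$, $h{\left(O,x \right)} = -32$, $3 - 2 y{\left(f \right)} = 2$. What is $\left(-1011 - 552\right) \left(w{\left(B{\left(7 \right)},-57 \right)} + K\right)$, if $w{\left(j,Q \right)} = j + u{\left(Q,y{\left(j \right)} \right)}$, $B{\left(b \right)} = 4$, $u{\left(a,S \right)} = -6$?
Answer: $\frac{6473946}{2063} \approx 3138.1$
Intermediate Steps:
$y{\left(f \right)} = \frac{1}{2}$ ($y{\left(f \right)} = \frac{3}{2} - 1 = \frac{1}{2}$)
$w{\left(j,Q \right)} = -6 + j$ ($w{\left(j,Q \right)} = j - 6 = -6 + j$)
$K = - \frac{16}{2063}$ ($K = - \frac{\left(-32\right) \frac{1}{-2063}}{2} = - \frac{\left(-32\right) \left(- \frac{1}{2063}\right)}{2} = \left(- \frac{1}{2}\right) \frac{32}{2063} = - \frac{16}{2063} \approx -0.0077557$)
$\left(-1011 - 552\right) \left(w{\left(B{\left(7 \right)},-57 \right)} + K\right) = \left(-1011 - 552\right) \left(\left(-6 + 4\right) - \frac{16}{2063}\right) = - 1563 \left(-2 - \frac{16}{2063}\right) = \left(-1563\right) \left(- \frac{4142}{2063}\right) = \frac{6473946}{2063}$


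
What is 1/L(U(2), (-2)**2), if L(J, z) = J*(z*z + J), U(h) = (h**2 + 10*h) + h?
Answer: 1/1092 ≈ 0.00091575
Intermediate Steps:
U(h) = h**2 + 11*h
L(J, z) = J*(J + z**2) (L(J, z) = J*(z**2 + J) = J*(J + z**2))
1/L(U(2), (-2)**2) = 1/((2*(11 + 2))*(2*(11 + 2) + ((-2)**2)**2)) = 1/((2*13)*(2*13 + 4**2)) = 1/(26*(26 + 16)) = 1/(26*42) = 1/1092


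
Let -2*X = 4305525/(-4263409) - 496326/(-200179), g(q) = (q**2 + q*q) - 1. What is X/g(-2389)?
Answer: -1254165046359/19483535439842878502 ≈ -6.4371e-8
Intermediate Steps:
g(q) = -1 + 2*q**2 (g(q) = (q**2 + q**2) - 1 = 2*q**2 - 1 = -1 + 2*q**2)
X = -1254165046359/1706889900422 (X = -(4305525/(-4263409) - 496326/(-200179))/2 = -(4305525*(-1/4263409) - 496326*(-1/200179))/2 = -(-4305525/4263409 + 496326/200179)/2 = -1/2*1254165046359/853444950211 = -1254165046359/1706889900422 ≈ -0.73477)
X/g(-2389) = -1254165046359/(1706889900422*(-1 + 2*(-2389)**2)) = -1254165046359/(1706889900422*(-1 + 2*5707321)) = -1254165046359/(1706889900422*(-1 + 11414642)) = -1254165046359/1706889900422/11414641 = -1254165046359/1706889900422*1/11414641 = -1254165046359/19483535439842878502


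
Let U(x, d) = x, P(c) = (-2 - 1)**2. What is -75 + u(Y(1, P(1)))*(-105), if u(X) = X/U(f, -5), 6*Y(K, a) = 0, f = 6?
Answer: -75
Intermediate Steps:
P(c) = 9 (P(c) = (-3)**2 = 9)
Y(K, a) = 0 (Y(K, a) = (1/6)*0 = 0)
u(X) = X/6
-75 + u(Y(1, P(1)))*(-105) = -75 + ((1/6)*0)*(-105) = -75 + 0*(-105) = -75 + 0 = -75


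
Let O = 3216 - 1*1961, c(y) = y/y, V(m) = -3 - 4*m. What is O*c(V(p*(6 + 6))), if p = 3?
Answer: 1255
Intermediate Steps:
c(y) = 1
O = 1255 (O = 3216 - 1961 = 1255)
O*c(V(p*(6 + 6))) = 1255*1 = 1255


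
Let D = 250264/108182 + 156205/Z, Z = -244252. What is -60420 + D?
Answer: -798236952134831/13211834932 ≈ -60418.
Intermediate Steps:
D = 22114456609/13211834932 (D = 250264/108182 + 156205/(-244252) = 250264*(1/108182) + 156205*(-1/244252) = 125132/54091 - 156205/244252 = 22114456609/13211834932 ≈ 1.6738)
-60420 + D = -60420 + 22114456609/13211834932 = -798236952134831/13211834932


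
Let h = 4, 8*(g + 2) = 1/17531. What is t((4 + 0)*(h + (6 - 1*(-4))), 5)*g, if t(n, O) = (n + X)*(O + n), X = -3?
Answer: -906840335/140248 ≈ -6466.0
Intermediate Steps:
g = -280495/140248 (g = -2 + (⅛)/17531 = -2 + (⅛)*(1/17531) = -2 + 1/140248 = -280495/140248 ≈ -2.0000)
t(n, O) = (-3 + n)*(O + n) (t(n, O) = (n - 3)*(O + n) = (-3 + n)*(O + n))
t((4 + 0)*(h + (6 - 1*(-4))), 5)*g = (((4 + 0)*(4 + (6 - 1*(-4))))² - 3*5 - 3*(4 + 0)*(4 + (6 - 1*(-4))) + 5*((4 + 0)*(4 + (6 - 1*(-4)))))*(-280495/140248) = ((4*(4 + (6 + 4)))² - 15 - 12*(4 + (6 + 4)) + 5*(4*(4 + (6 + 4))))*(-280495/140248) = ((4*(4 + 10))² - 15 - 12*(4 + 10) + 5*(4*(4 + 10)))*(-280495/140248) = ((4*14)² - 15 - 12*14 + 5*(4*14))*(-280495/140248) = (56² - 15 - 3*56 + 5*56)*(-280495/140248) = (3136 - 15 - 168 + 280)*(-280495/140248) = 3233*(-280495/140248) = -906840335/140248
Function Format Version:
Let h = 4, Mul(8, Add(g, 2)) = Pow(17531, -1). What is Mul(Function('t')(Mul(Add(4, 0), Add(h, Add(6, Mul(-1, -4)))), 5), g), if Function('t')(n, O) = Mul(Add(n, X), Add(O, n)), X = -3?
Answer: Rational(-906840335, 140248) ≈ -6466.0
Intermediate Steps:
g = Rational(-280495, 140248) (g = Add(-2, Mul(Rational(1, 8), Pow(17531, -1))) = Add(-2, Mul(Rational(1, 8), Rational(1, 17531))) = Add(-2, Rational(1, 140248)) = Rational(-280495, 140248) ≈ -2.0000)
Function('t')(n, O) = Mul(Add(-3, n), Add(O, n)) (Function('t')(n, O) = Mul(Add(n, -3), Add(O, n)) = Mul(Add(-3, n), Add(O, n)))
Mul(Function('t')(Mul(Add(4, 0), Add(h, Add(6, Mul(-1, -4)))), 5), g) = Mul(Add(Pow(Mul(Add(4, 0), Add(4, Add(6, Mul(-1, -4)))), 2), Mul(-3, 5), Mul(-3, Mul(Add(4, 0), Add(4, Add(6, Mul(-1, -4))))), Mul(5, Mul(Add(4, 0), Add(4, Add(6, Mul(-1, -4)))))), Rational(-280495, 140248)) = Mul(Add(Pow(Mul(4, Add(4, Add(6, 4))), 2), -15, Mul(-3, Mul(4, Add(4, Add(6, 4)))), Mul(5, Mul(4, Add(4, Add(6, 4))))), Rational(-280495, 140248)) = Mul(Add(Pow(Mul(4, Add(4, 10)), 2), -15, Mul(-3, Mul(4, Add(4, 10))), Mul(5, Mul(4, Add(4, 10)))), Rational(-280495, 140248)) = Mul(Add(Pow(Mul(4, 14), 2), -15, Mul(-3, Mul(4, 14)), Mul(5, Mul(4, 14))), Rational(-280495, 140248)) = Mul(Add(Pow(56, 2), -15, Mul(-3, 56), Mul(5, 56)), Rational(-280495, 140248)) = Mul(Add(3136, -15, -168, 280), Rational(-280495, 140248)) = Mul(3233, Rational(-280495, 140248)) = Rational(-906840335, 140248)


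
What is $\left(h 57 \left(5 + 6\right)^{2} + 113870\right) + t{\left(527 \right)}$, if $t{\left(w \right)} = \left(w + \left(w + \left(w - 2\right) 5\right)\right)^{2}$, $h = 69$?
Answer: $14124804$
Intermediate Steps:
$t{\left(w \right)} = \left(-10 + 7 w\right)^{2}$ ($t{\left(w \right)} = \left(w + \left(w + \left(w - 2\right) 5\right)\right)^{2} = \left(w + \left(w + \left(-2 + w\right) 5\right)\right)^{2} = \left(w + \left(w + \left(-10 + 5 w\right)\right)\right)^{2} = \left(w + \left(-10 + 6 w\right)\right)^{2} = \left(-10 + 7 w\right)^{2}$)
$\left(h 57 \left(5 + 6\right)^{2} + 113870\right) + t{\left(527 \right)} = \left(69 \cdot 57 \left(5 + 6\right)^{2} + 113870\right) + \left(-10 + 7 \cdot 527\right)^{2} = \left(3933 \cdot 11^{2} + 113870\right) + \left(-10 + 3689\right)^{2} = \left(3933 \cdot 121 + 113870\right) + 3679^{2} = \left(475893 + 113870\right) + 13535041 = 589763 + 13535041 = 14124804$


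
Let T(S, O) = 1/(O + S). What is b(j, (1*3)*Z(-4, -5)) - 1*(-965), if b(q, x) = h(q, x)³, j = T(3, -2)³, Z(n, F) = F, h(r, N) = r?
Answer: 966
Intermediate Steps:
j = 1 (j = (1/(-2 + 3))³ = (1/1)³ = 1³ = 1)
b(q, x) = q³
b(j, (1*3)*Z(-4, -5)) - 1*(-965) = 1³ - 1*(-965) = 1 + 965 = 966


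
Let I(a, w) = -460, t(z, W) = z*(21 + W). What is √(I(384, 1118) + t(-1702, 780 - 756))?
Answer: 5*I*√3082 ≈ 277.58*I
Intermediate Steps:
√(I(384, 1118) + t(-1702, 780 - 756)) = √(-460 - 1702*(21 + (780 - 756))) = √(-460 - 1702*(21 + 24)) = √(-460 - 1702*45) = √(-460 - 76590) = √(-77050) = 5*I*√3082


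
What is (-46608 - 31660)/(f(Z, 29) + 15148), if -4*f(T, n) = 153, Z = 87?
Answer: -313072/60439 ≈ -5.1800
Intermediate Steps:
f(T, n) = -153/4 (f(T, n) = -1/4*153 = -153/4)
(-46608 - 31660)/(f(Z, 29) + 15148) = (-46608 - 31660)/(-153/4 + 15148) = -78268/60439/4 = -78268*4/60439 = -313072/60439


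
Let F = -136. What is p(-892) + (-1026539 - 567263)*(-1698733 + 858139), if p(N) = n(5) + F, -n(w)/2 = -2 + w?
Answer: 1339740398246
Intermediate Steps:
n(w) = 4 - 2*w (n(w) = -2*(-2 + w) = 4 - 2*w)
p(N) = -142 (p(N) = (4 - 2*5) - 136 = (4 - 10) - 136 = -6 - 136 = -142)
p(-892) + (-1026539 - 567263)*(-1698733 + 858139) = -142 + (-1026539 - 567263)*(-1698733 + 858139) = -142 - 1593802*(-840594) = -142 + 1339740398388 = 1339740398246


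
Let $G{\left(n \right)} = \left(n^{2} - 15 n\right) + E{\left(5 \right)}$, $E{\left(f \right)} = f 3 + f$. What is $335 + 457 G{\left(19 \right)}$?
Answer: $44207$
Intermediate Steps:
$E{\left(f \right)} = 4 f$ ($E{\left(f \right)} = 3 f + f = 4 f$)
$G{\left(n \right)} = 20 + n^{2} - 15 n$ ($G{\left(n \right)} = \left(n^{2} - 15 n\right) + 4 \cdot 5 = \left(n^{2} - 15 n\right) + 20 = 20 + n^{2} - 15 n$)
$335 + 457 G{\left(19 \right)} = 335 + 457 \left(20 + 19^{2} - 285\right) = 335 + 457 \left(20 + 361 - 285\right) = 335 + 457 \cdot 96 = 335 + 43872 = 44207$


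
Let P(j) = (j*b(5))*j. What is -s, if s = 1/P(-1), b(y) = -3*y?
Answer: 1/15 ≈ 0.066667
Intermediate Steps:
P(j) = -15*j² (P(j) = (j*(-3*5))*j = (j*(-15))*j = (-15*j)*j = -15*j²)
s = -1/15 (s = 1/(-15*(-1)²) = 1/(-15*1) = 1/(-15) = -1/15 ≈ -0.066667)
-s = -1*(-1/15) = 1/15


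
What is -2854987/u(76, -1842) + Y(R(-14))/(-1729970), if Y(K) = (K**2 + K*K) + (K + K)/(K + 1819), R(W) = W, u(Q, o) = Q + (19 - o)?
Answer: -4457485964246717/3024234080725 ≈ -1473.9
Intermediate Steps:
u(Q, o) = 19 + Q - o
Y(K) = 2*K**2 + 2*K/(1819 + K) (Y(K) = (K**2 + K**2) + (2*K)/(1819 + K) = 2*K**2 + 2*K/(1819 + K))
-2854987/u(76, -1842) + Y(R(-14))/(-1729970) = -2854987/(19 + 76 - 1*(-1842)) + (2*(-14)*(1 + (-14)**2 + 1819*(-14))/(1819 - 14))/(-1729970) = -2854987/(19 + 76 + 1842) + (2*(-14)*(1 + 196 - 25466)/1805)*(-1/1729970) = -2854987/1937 + (2*(-14)*(1/1805)*(-25269))*(-1/1729970) = -2854987*1/1937 + (707532/1805)*(-1/1729970) = -2854987/1937 - 353766/1561297925 = -4457485964246717/3024234080725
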